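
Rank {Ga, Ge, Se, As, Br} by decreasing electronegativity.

Ga is in period 4, group 13; Ge is in period 4, group 14; As is in period 4, group 15; Se is in period 4, group 16; Br is in period 4, group 17.
EN rises left→right (higher Z_eff, smaller atoms) and falls top→bottom (larger, more shielded atoms).
All lie in period 4, so electronegativity increases left to right.
So from highest to lowest: Br > Se > As > Ge > Ga.

Br > Se > As > Ge > Ga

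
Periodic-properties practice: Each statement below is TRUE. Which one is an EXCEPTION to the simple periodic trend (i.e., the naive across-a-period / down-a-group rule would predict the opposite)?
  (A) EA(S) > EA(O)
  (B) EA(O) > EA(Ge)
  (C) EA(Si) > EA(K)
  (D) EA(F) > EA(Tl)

The general trend: electron affinity increases across a period and decreases down a group.
(A) S (period 3, group 16) vs O (period 2, group 16): the stated order contradicts the simple trend.
(B) O (period 2, group 16) vs Ge (period 4, group 14): the stated order agrees with the simple trend.
(C) Si (period 3, group 14) vs K (period 4, group 1): the stated order agrees with the simple trend.
(D) F (period 2, group 17) vs Tl (period 6, group 13): the stated order agrees with the simple trend.
The exception is (A): the compact 2p subshell of O repels the added electron more than S's larger 3p does.

(A)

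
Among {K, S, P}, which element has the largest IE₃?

K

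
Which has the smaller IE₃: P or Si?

The third ionization energy removes an electron from the +2 ion. For each element: P²⁺ still has 3 valence electrons; Si²⁺ still has 2 valence electrons.
All are still removing valence electrons, so compare the +2 ions as you would atoms: IE_3 generally rises across a period (higher Z_eff) and falls down a group (larger shell), subject to the usual subshell exceptions.
Valence configurations: P²⁺ [Ne]3s²3p¹, Si²⁺ [Ne]3s².
P²⁺ loses a lone 3p electron whereas Si²⁺ must break into a filled 3s² pair, so IE_3(Si) > IE_3(P) even though P has the higher nuclear charge.
Approximate IE_3 values (kJ/mol): P 2914, Si 3232.
So the third ionization energies run P < Si.

P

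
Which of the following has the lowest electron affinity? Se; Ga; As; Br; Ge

Ga

Electron affinity generally becomes more exothermic across a period toward the halogens and less exothermic down a group.
All lie in period 4; the across-period trend (electron affinity increases left to right) applies, with the exception below.
Note the exception: Ge has a higher electron affinity than As, contrary to the simple trend — adding an electron to As's half-filled 4p³ is unfavourable, so Ge (4p²) has the more exothermic EA.
Approximate values (kJ/mol): Ga 29, Ge 119, As 78, Se 195, Br 325.
The lowest electron affinity among these belongs to Ga.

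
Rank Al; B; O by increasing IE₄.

O, Al, B

The fourth ionization energy removes an electron from the +3 ion. For each element: Al³⁺ is the bare [Ne] core; B³⁺ is the bare [He] core; O³⁺ still has 3 valence electrons.
Breaking into a closed-shell core is much more expensive than removing a leftover valence electron — Al and B have the largest IE_4 here.
The numbers (kJ/mol): Al 11577, B 25026, O 7469.
Hence IE_4: O < Al < B.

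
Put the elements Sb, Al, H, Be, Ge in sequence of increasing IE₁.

First ionization energy rises across a period (greater Z_eff holds electrons more tightly) and falls down a group (valence electrons are farther from the nucleus).
A diagonal step moves right (one effect) and down (the opposite effect) at once.
Ge > Al: the two effects oppose for this pair; the across-period effect wins (762 vs 578 kJ/mol).
Sb > Ge: the two effects oppose for this pair; the across-period effect wins (831 vs 762 kJ/mol).
Be > Sb: period and group pull opposite ways; the down-group shift dominates (900 vs 831 kJ/mol).
H > Be: period and group pull opposite ways; the down-group shift dominates (1312 vs 900 kJ/mol).
For reference (kJ/mol): H 1312, Be 900, Al 578, Ge 762, Sb 831.
So from lowest to highest: Al < Ge < Sb < Be < H.

Al < Ge < Sb < Be < H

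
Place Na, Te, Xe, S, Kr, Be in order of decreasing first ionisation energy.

Kr > Xe > S > Be > Te > Na

Be is in period 2, group 2; Na is in period 3, group 1; S is in period 3, group 16; Kr is in period 4, group 18; Te is in period 5, group 16; Xe is in period 5, group 18.
IE₁ increases left→right with effective nuclear charge and decreases top→bottom as the valence shell moves farther out.
These span different periods and groups, so the two trends combine.
Te > Na: period and group pull opposite ways; the across-period shift dominates (869 vs 496 kJ/mol).
Be > Te: the two effects oppose for this pair; the down-group effect wins (900 vs 869 kJ/mol).
S > Be: period and group pull opposite ways; the across-period shift dominates (1000 vs 900 kJ/mol).
Xe > S: the two effects oppose for this pair; the across-period effect wins (1170 vs 1000 kJ/mol).
Kr > Xe: they share group 18; the group trend gives Kr the larger value.
For reference (kJ/mol): Be 900, Na 496, S 1000, Kr 1351, Te 869, Xe 1170.
So from highest to lowest: Kr > Xe > S > Be > Te > Na.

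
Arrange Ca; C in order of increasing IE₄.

C < Ca

Consider each +3 ion: Ca³⁺ is already 1 electron into the core; C³⁺ still has 1 valence electron.
Pulling an electron out of a noble-gas core costs far more than removing a remaining valence electron, so Ca sits at the high end of IE_4.
Approximate IE_4 values (kJ/mol): Ca 6491, C 6223.
Putting it together, IE_4: C < Ca.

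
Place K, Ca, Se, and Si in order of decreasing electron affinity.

Si is in period 3, group 14; K is in period 4, group 1; Ca is in period 4, group 2; Se is in period 4, group 16.
EA tends to increase across a period and decrease down a group, though the pattern is less regular than for IE or radius.
Neither a single period nor a single group — weigh both effects.
K > Ca: this pair runs against the simple trend — see the exception note.
Si > K: relative to K, both the across-period and down-group shifts push Si's electron affinity up.
Se > Si: period and group pull opposite ways; the across-period shift dominates (195 vs 134 kJ/mol).
Note the exception: K has a higher electron affinity than Ca, contrary to the simple trend — adding an electron to Ca (ns²) has to open a new, higher-energy np subshell, which is unfavourable.
For reference (kJ/mol): Si 134, K 48, Ca 2, Se 195.
So from highest to lowest: Se > Si > K > Ca.

Se > Si > K > Ca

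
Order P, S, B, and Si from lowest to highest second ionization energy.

Si < P < S < B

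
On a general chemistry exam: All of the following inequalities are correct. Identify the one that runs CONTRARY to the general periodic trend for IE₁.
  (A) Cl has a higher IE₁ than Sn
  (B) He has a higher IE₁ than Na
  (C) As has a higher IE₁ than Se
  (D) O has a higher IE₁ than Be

The general trend: IE₁ increases across a period and decreases down a group.
(A) Cl (period 3, group 17) vs Sn (period 5, group 14): the stated order agrees with the simple trend.
(B) He (period 1, group 18) vs Na (period 3, group 1): the stated order agrees with the simple trend.
(C) As (period 4, group 15) vs Se (period 4, group 16): the stated order contradicts the simple trend.
(D) O (period 2, group 16) vs Be (period 2, group 2): the stated order agrees with the simple trend.
The exception is (C): Se (4p⁴) ionizes more easily than half-filled As (4p³).

(C)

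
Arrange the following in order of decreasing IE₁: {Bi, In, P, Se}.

P is in period 3, group 15; Se is in period 4, group 16; In is in period 5, group 13; Bi is in period 6, group 15.
IE₁ increases left→right with effective nuclear charge and decreases top→bottom as the valence shell moves farther out.
Neither a single period nor a single group — weigh both effects.
Bi > In: the two effects oppose for this pair; the across-period effect wins (703 vs 558 kJ/mol).
Se > Bi: relative to Bi, both the across-period and down-group shifts push Se's first ionization energy up.
P > Se: the two effects oppose for this pair; the down-group effect wins (1012 vs 941 kJ/mol).
Approximate values (kJ/mol): P 1012, Se 941, In 558, Bi 703.
So from highest to lowest: P > Se > Bi > In.

P > Se > Bi > In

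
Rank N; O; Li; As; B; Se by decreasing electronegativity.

O, N, Se, As, B, Li

Li is in period 2, group 1; B is in period 2, group 13; N is in period 2, group 15; O is in period 2, group 16; As is in period 4, group 15; Se is in period 4, group 16.
EN rises left→right (higher Z_eff, smaller atoms) and falls top→bottom (larger, more shielded atoms).
Neither a single period nor a single group — weigh both effects.
B > Li: both are in period 2; the period trend gives B the larger value.
As > B: period and group pull opposite ways; the across-period shift dominates (2.18 vs 2.04).
Se > As: Se lies to the right of As in period 4, so the across-period effect alone puts Se higher.
N > Se: period and group pull opposite ways; the down-group shift dominates (3.04 vs 2.55).
O > N: O lies to the right of N in period 2, so the across-period effect alone puts O higher.
Approximate values (Pauling): Li 0.98, B 2.04, N 3.04, O 3.44, As 2.18, Se 2.55.
So from highest to lowest: O > N > Se > As > B > Li.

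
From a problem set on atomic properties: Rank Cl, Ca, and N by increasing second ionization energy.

IE_2 is the cost of taking one more electron from the +1 cation: Cl⁺ still has 6 valence electrons; Ca⁺ still has 1 valence electron; N⁺ still has 4 valence electrons.
All are still removing valence electrons, so compare the +1 ions as you would atoms: IE_2 generally rises across a period (higher Z_eff) and falls down a group (larger shell), subject to the usual subshell exceptions.
Valence configurations: Cl⁺ [Ne]3s²3p⁴, Ca⁺ [Ar]4s¹, N⁺ [He]2s²2p².
The numbers (kJ/mol): Cl 2298, Ca 1145, N 2856.
Putting it together, IE_2: Ca < Cl < N.

Ca < Cl < N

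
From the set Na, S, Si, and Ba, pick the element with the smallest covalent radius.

Na is in period 3, group 1; Si is in period 3, group 14; S is in period 3, group 16; Ba is in period 6, group 2.
Across a period the added protons contract the valence shell; down a group each new principal shell makes the atom larger.
Here both period and group differ, so the two effects have to be weighed against each other.
Si > S: Si lies to the left of S in period 3, so the across-period effect alone puts Si larger.
Na > Si: both are in period 3; the period trend gives Na the larger value.
Ba > Na: period and group pull opposite ways; the down-group shift dominates (196 vs 155 pm).
For reference (pm): Na 155, Si 116, S 103, Ba 196.
The smallest covalent radius among these belongs to S.

S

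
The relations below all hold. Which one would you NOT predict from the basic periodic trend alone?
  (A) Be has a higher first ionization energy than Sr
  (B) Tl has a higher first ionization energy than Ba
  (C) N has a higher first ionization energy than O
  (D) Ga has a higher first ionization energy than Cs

(C)

The general trend: first ionization energy increases across a period and decreases down a group.
(A) Be (period 2, group 2) vs Sr (period 5, group 2): the stated order agrees with the simple trend.
(B) Tl (period 6, group 13) vs Ba (period 6, group 2): the stated order agrees with the simple trend.
(C) N (period 2, group 15) vs O (period 2, group 16): the stated order contradicts the simple trend.
(D) Ga (period 4, group 13) vs Cs (period 6, group 1): the stated order agrees with the simple trend.
The exception is (C): pairing an electron in O's 2p⁴ costs repulsion energy, so O ionizes more easily than half-filled N (2p³).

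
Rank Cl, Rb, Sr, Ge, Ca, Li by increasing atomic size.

Li is in period 2, group 1; Cl is in period 3, group 17; Ca is in period 4, group 2; Ge is in period 4, group 14; Rb is in period 5, group 1; Sr is in period 5, group 2.
Across a period the added protons contract the valence shell; down a group each new principal shell makes the atom larger.
Here both period and group differ, so the two effects have to be weighed against each other.
Ge > Cl: both effects reinforce here, so Ge is clearly the larger of the two.
Li > Ge: the two effects oppose for this pair; the across-period effect wins (133 vs 121 pm).
Ca > Li: the two effects oppose for this pair; the down-group effect wins (171 vs 133 pm).
Sr > Ca: Sr sits below Ca in group 2, so the down-group effect alone puts Sr larger.
Rb > Sr: Rb lies to the left of Sr in period 5, so the across-period effect alone puts Rb larger.
Approximate values (pm): Li 133, Cl 99, Ca 171, Ge 121, Rb 210, Sr 185.
So from smallest to largest: Cl < Ge < Li < Ca < Sr < Rb.

Cl < Ge < Li < Ca < Sr < Rb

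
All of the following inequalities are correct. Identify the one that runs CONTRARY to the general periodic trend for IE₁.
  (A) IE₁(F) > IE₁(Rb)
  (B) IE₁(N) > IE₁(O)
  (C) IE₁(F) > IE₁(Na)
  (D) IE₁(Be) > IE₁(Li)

(B)

The general trend: IE₁ increases across a period and decreases down a group.
(A) F (period 2, group 17) vs Rb (period 5, group 1): the stated order agrees with the simple trend.
(B) N (period 2, group 15) vs O (period 2, group 16): the stated order contradicts the simple trend.
(C) F (period 2, group 17) vs Na (period 3, group 1): the stated order agrees with the simple trend.
(D) Be (period 2, group 2) vs Li (period 2, group 1): the stated order agrees with the simple trend.
The exception is (B): pairing an electron in O's 2p⁴ costs repulsion energy, so O ionizes more easily than half-filled N (2p³).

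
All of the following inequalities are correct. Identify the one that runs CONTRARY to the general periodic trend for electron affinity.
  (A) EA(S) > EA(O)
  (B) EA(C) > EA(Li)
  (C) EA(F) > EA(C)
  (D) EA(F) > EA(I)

(A)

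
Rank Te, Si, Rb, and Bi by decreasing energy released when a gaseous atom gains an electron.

Si is in period 3, group 14; Rb is in period 5, group 1; Te is in period 5, group 16; Bi is in period 6, group 15.
Electron affinity generally becomes more exothermic across a period toward the halogens and less exothermic down a group.
Here both period and group differ, so the two effects have to be weighed against each other.
Bi > Rb: the two effects oppose for this pair; the across-period effect wins (91 vs 47 kJ/mol).
Si > Bi: the two effects oppose for this pair; the down-group effect wins (134 vs 91 kJ/mol).
Te > Si: the two effects oppose for this pair; the across-period effect wins (190 vs 134 kJ/mol).
Tabulated electron affinity (kJ/mol): Si 134, Rb 47, Te 190, Bi 91.
So from highest to lowest: Te > Si > Bi > Rb.

Te > Si > Bi > Rb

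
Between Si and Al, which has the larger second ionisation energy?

Consider each +1 ion: Si⁺ still has 3 valence electrons; Al⁺ still has 2 valence electrons.
All are still removing valence electrons, so compare the +1 ions as you would atoms: IE_2 generally rises across a period (higher Z_eff) and falls down a group (larger shell), subject to the usual subshell exceptions.
Valence configurations: Si⁺ [Ne]3s²3p¹, Al⁺ [Ne]3s².
Si⁺ loses a lone 3p electron whereas Al⁺ must break into a filled 3s² pair, so IE_2(Al) > IE_2(Si) even though Si has the higher nuclear charge.
The numbers (kJ/mol): Si 1577, Al 1817.
Putting it together, IE_2: Si < Al.

Al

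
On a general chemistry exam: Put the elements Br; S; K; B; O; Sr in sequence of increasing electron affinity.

B is in period 2, group 13; O is in period 2, group 16; S is in period 3, group 16; K is in period 4, group 1; Br is in period 4, group 17; Sr is in period 5, group 2.
Electron affinity generally becomes more exothermic across a period toward the halogens and less exothermic down a group.
These span different periods and groups, so the two trends combine.
B > Sr: relative to Sr, both the across-period and down-group shifts push B's electron affinity up.
K > B: this pair runs against the simple trend — see the exception note.
O > K: both effects reinforce here, so O is clearly the higher of the two.
S > O: this pair runs against the simple trend — see the exception note.
Br > S: the two effects oppose for this pair; the across-period effect wins (325 vs 200 kJ/mol).
Note the exception: K has a higher electron affinity than B, contrary to the simple trend — B's ns²np¹ configuration gives only a small electron affinity — the sparsely filled np subshell binds an added electron weakly.
Note the exception: S has a higher electron affinity than O, contrary to the simple trend — the compact 2p subshell of O repels the added electron more than S's larger 3p does.
Tabulated electron affinity (kJ/mol): B 27, O 141, S 200, K 48, Br 325, Sr 5.
So from lowest to highest: Sr < B < K < O < S < Br.

Sr < B < K < O < S < Br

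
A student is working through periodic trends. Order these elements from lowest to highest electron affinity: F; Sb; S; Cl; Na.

Na < Sb < S < F < Cl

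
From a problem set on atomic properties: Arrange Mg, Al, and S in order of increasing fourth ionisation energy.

The fourth ionization energy removes an electron from the +3 ion. For each element: Mg³⁺ is already 1 electron into the core; Al³⁺ is the bare [Ne] core; S³⁺ still has 3 valence electrons.
Pulling an electron out of a noble-gas core costs far more than removing a remaining valence electron, so Mg and Al sit at the high end of IE_4.
Approximate IE_4 values (kJ/mol): Mg 10543, Al 11577, S 4556.
So the fourth ionization energies run S < Mg < Al.

S, Mg, Al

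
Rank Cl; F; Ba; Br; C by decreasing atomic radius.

Ba, Br, Cl, C, F

Atomic radius shrinks across a period as nuclear charge pulls the same shell inward, and grows down a group as new shells are added.
Here both period and group differ, so the two effects have to be weighed against each other.
C > F: C lies to the left of F in period 2, so the across-period effect alone puts C larger.
Cl > C: period and group pull opposite ways; the down-group shift dominates (99 vs 75 pm).
Br > Cl: they share group 17; the group trend gives Br the larger value.
Ba > Br: relative to Br, both the across-period and down-group shifts push Ba's atomic radius up.
Approximate values (pm): C 75, F 64, Cl 99, Br 114, Ba 196.
So from largest to smallest: Ba > Br > Cl > C > F.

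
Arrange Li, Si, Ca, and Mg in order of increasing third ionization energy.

Si, Ca, Mg, Li

Consider each +2 ion: Li²⁺ is already 1 electron into the core; Si²⁺ still has 2 valence electrons; Ca²⁺ is the bare [Ar] core; Mg²⁺ is the bare [Ne] core.
Core electrons are held far more tightly than valence electrons, so Ca, Mg and Li top the IE_3 order.
Approximate IE_3 values (kJ/mol): Li 11815, Si 3232, Ca 4912, Mg 7733.
Overall IE_3 order: Si < Ca < Mg < Li.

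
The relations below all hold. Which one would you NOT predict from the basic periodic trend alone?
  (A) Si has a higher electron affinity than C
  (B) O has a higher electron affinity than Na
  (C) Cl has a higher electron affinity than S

The general trend: electron affinity increases across a period and decreases down a group.
(A) Si (period 3, group 14) vs C (period 2, group 14): the stated order contradicts the simple trend.
(B) O (period 2, group 16) vs Na (period 3, group 1): the stated order agrees with the simple trend.
(C) Cl (period 3, group 17) vs S (period 3, group 16): the stated order agrees with the simple trend.
The exception is (A): Si's larger, more diffuse 3p orbitals accept an added electron slightly more readily than C's compact 2p.

(A)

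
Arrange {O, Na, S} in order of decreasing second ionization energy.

The second ionization energy removes an electron from the +1 ion. For each element: O⁺ still has 5 valence electrons; Na⁺ is the bare [Ne] core; S⁺ still has 5 valence electrons.
Breaking into a closed-shell core is much more expensive than removing a leftover valence electron — Na has the largest IE_2 here.
Valence configurations: O⁺ [He]2s²2p³, S⁺ [Ne]3s²3p³.
Approximate IE_2 values (kJ/mol): O 3388, Na 4562, S 2252.
Overall IE_2 order: S < O < Na.

Na > O > S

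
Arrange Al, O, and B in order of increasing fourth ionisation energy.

O < Al < B

The fourth ionization energy removes an electron from the +3 ion. For each element: Al³⁺ is the bare [Ne] core; O³⁺ still has 3 valence electrons; B³⁺ is the bare [He] core.
Core electrons are held far more tightly than valence electrons, so Al and B top the IE_4 order.
Tabulated IE_4 (kJ/mol): Al 11577, O 7469, B 25026.
Hence IE_4: O < Al < B.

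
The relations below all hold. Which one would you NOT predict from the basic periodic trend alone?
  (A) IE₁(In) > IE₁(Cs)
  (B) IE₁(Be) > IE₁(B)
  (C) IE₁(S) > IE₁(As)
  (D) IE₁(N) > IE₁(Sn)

(B)

The general trend: first ionisation energy increases across a period and decreases down a group.
(A) In (period 5, group 13) vs Cs (period 6, group 1): the stated order agrees with the simple trend.
(B) Be (period 2, group 2) vs B (period 2, group 13): the stated order contradicts the simple trend.
(C) S (period 3, group 16) vs As (period 4, group 15): the stated order agrees with the simple trend.
(D) N (period 2, group 15) vs Sn (period 5, group 14): the stated order agrees with the simple trend.
The exception is (B): removing B's lone 2p electron is easier than breaking Be's filled 2s².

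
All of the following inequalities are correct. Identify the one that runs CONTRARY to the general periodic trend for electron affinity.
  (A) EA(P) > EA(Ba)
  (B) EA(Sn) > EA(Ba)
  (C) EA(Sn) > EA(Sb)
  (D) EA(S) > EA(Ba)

(C)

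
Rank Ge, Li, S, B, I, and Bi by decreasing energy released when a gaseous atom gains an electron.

I > S > Ge > Bi > Li > B

Li is in period 2, group 1; B is in period 2, group 13; S is in period 3, group 16; Ge is in period 4, group 14; I is in period 5, group 17; Bi is in period 6, group 15.
EA tends to increase across a period and decrease down a group, though the pattern is less regular than for IE or radius.
These span different periods and groups, so the two trends combine.
Li > B: this pair runs against the simple trend — see the exception note.
Bi > Li: the two effects oppose for this pair; the across-period effect wins (91 vs 60 kJ/mol).
Ge > Bi: the two effects oppose for this pair; the down-group effect wins (119 vs 91 kJ/mol).
S > Ge: relative to Ge, both the across-period and down-group shifts push S's electron affinity up.
I > S: period and group pull opposite ways; the across-period shift dominates (295 vs 200 kJ/mol).
Note the exception: Li has a higher electron affinity than B, contrary to the simple trend — B's ns²np¹ configuration gives only a small electron affinity — the sparsely filled np subshell binds an added electron weakly.
Tabulated electron affinity (kJ/mol): Li 60, B 27, S 200, Ge 119, I 295, Bi 91.
So from highest to lowest: I > S > Ge > Bi > Li > B.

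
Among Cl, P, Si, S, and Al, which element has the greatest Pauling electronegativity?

Cl

Electronegativity increases across a period and decreases down a group, tracking effective nuclear charge and atomic size.
All lie in period 3, so electronegativity increases left to right.
The greatest Pauling electronegativity among these belongs to Cl.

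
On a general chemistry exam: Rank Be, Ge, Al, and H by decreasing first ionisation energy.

H, Be, Ge, Al

H is in period 1, group 1; Be is in period 2, group 2; Al is in period 3, group 13; Ge is in period 4, group 14.
IE₁ increases left→right with effective nuclear charge and decreases top→bottom as the valence shell moves farther out.
These sit on a diagonal, where the across-period and down-group effects partly cancel.
Ge > Al: the two effects oppose for this pair; the across-period effect wins (762 vs 578 kJ/mol).
Be > Ge: the two effects oppose for this pair; the down-group effect wins (900 vs 762 kJ/mol).
H > Be: the two effects oppose for this pair; the down-group effect wins (1312 vs 900 kJ/mol).
Approximate values (kJ/mol): H 1312, Be 900, Al 578, Ge 762.
So from highest to lowest: H > Be > Ge > Al.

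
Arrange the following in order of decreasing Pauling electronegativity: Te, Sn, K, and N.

Electronegativity increases across a period and decreases down a group, tracking effective nuclear charge and atomic size.
Here both period and group differ, so the two effects have to be weighed against each other.
Sn > K: the two effects oppose for this pair; the across-period effect wins (1.96 vs 0.82).
Te > Sn: Te lies to the right of Sn in period 5, so the across-period effect alone puts Te higher.
N > Te: period and group pull opposite ways; the down-group shift dominates (3.04 vs 2.10).
For reference (Pauling): N 3.04, K 0.82, Sn 1.96, Te 2.10.
So from highest to lowest: N > Te > Sn > K.

N > Te > Sn > K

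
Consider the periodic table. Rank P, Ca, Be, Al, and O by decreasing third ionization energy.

The third ionization energy removes an electron from the +2 ion. For each element: P²⁺ still has 3 valence electrons; Ca²⁺ is the bare [Ar] core; Be²⁺ is the bare [He] core; Al²⁺ still has 1 valence electron; O²⁺ still has 4 valence electrons.
Usually core removal costs more than valence removal, but here the competition is close: a tightly held n=2 valence electron can cost more to remove than an n=3 core electron, so the actual values have to decide it.
Valence configurations: P²⁺ [Ne]3s²3p¹, Al²⁺ [Ne]3s¹, O²⁺ [He]2s²2p².
Tabulated IE_3 (kJ/mol): P 2914, Ca 4912, Be 14849, Al 2745, O 5300.
Putting it together, IE_3: Al < P < Ca < O < Be.

Be > O > Ca > P > Al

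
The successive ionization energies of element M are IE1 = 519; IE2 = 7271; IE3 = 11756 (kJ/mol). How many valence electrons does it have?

1

Look for the largest jump between consecutive ionization energies: IE2/IE1 ≈ 14.0, far larger than any earlier ratio.
That jump marks the point where a core electron is being removed. So the atom has 1 valence electron.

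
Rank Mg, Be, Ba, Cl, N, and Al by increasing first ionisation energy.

Ba < Al < Mg < Be < Cl < N

Be is in period 2, group 2; N is in period 2, group 15; Mg is in period 3, group 2; Al is in period 3, group 13; Cl is in period 3, group 17; Ba is in period 6, group 2.
Across a period the outer electron is held more tightly (higher IE₁); down a group it sits in a higher shell, more shielded, and comes off more easily.
Neither a single period nor a single group — weigh both effects.
Al > Ba: both effects reinforce here, so Al is clearly the higher of the two.
Mg > Al: this pair runs against the simple trend — see the exception note.
Be > Mg: Be sits above Mg in group 2, so the down-group effect alone puts Be higher.
Cl > Be: period and group pull opposite ways; the across-period shift dominates (1251 vs 900 kJ/mol).
N > Cl: the two effects oppose for this pair; the down-group effect wins (1402 vs 1251 kJ/mol).
Note the exception: Mg has a higher first ionization energy than Al, contrary to the simple trend — Al's single 3p electron is easier to remove than one from Mg's filled 3s².
Approximate values (kJ/mol): Be 900, N 1402, Mg 738, Al 578, Cl 1251, Ba 503.
So from lowest to highest: Ba < Al < Mg < Be < Cl < N.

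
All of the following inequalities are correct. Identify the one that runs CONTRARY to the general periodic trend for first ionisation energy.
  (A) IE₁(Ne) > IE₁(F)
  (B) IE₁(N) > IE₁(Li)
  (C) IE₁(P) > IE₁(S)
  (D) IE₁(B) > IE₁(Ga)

(C)

The general trend: first ionisation energy increases across a period and decreases down a group.
(A) Ne (period 2, group 18) vs F (period 2, group 17): the stated order agrees with the simple trend.
(B) N (period 2, group 15) vs Li (period 2, group 1): the stated order agrees with the simple trend.
(C) P (period 3, group 15) vs S (period 3, group 16): the stated order contradicts the simple trend.
(D) B (period 2, group 13) vs Ga (period 4, group 13): the stated order agrees with the simple trend.
The exception is (C): S (3p⁴) ionizes more easily than half-filled P (3p³) because the paired 3p electron in S is pushed out by e⁻–e⁻ repulsion.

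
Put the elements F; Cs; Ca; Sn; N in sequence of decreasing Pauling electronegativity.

N is in period 2, group 15; F is in period 2, group 17; Ca is in period 4, group 2; Sn is in period 5, group 14; Cs is in period 6, group 1.
EN rises left→right (higher Z_eff, smaller atoms) and falls top→bottom (larger, more shielded atoms).
These span different periods and groups, so the two trends combine.
Ca > Cs: both effects reinforce here, so Ca is clearly the higher of the two.
Sn > Ca: period and group pull opposite ways; the across-period shift dominates (1.96 vs 1.00).
N > Sn: both effects reinforce here, so N is clearly the higher of the two.
F > N: F lies to the right of N in period 2, so the across-period effect alone puts F higher.
For reference (Pauling): N 3.04, F 3.98, Ca 1.00, Sn 1.96, Cs 0.79.
So from highest to lowest: F > N > Sn > Ca > Cs.

F, N, Sn, Ca, Cs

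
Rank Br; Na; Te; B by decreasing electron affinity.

Br > Te > Na > B

B is in period 2, group 13; Na is in period 3, group 1; Br is in period 4, group 17; Te is in period 5, group 16.
Atoms with high Z_eff and room in the valence shell (especially the halogens) have the most exothermic electron affinities.
These span different periods and groups, so the two trends combine.
Na > B: this pair runs against the simple trend — see the exception note.
Te > Na: period and group pull opposite ways; the across-period shift dominates (190 vs 53 kJ/mol).
Br > Te: both effects reinforce here, so Br is clearly the higher of the two.
Note the exception: Na has a higher electron affinity than B, contrary to the simple trend — B's ns²np¹ configuration gives only a small electron affinity — the sparsely filled np subshell binds an added electron weakly.
For reference (kJ/mol): B 27, Na 53, Br 325, Te 190.
So from highest to lowest: Br > Te > Na > B.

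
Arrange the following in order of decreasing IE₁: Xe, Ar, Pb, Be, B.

IE₁ increases left→right with effective nuclear charge and decreases top→bottom as the valence shell moves farther out.
Neither a single period nor a single group — weigh both effects.
B > Pb: period and group pull opposite ways; the down-group shift dominates (801 vs 716 kJ/mol).
Be > B: this pair runs against the simple trend — see the exception note.
Xe > Be: period and group pull opposite ways; the across-period shift dominates (1170 vs 900 kJ/mol).
Ar > Xe: they share group 18; the group trend gives Ar the larger value.
Note the exception: Be has a higher first ionization energy than B, contrary to the simple trend — removing B's lone 2p electron is easier than breaking Be's filled 2s².
Tabulated first ionization energy (kJ/mol): Be 900, B 801, Ar 1521, Xe 1170, Pb 716.
So from highest to lowest: Ar > Xe > Be > B > Pb.

Ar > Xe > Be > B > Pb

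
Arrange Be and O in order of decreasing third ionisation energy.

Consider each +2 ion: Be²⁺ is the bare [He] core; O²⁺ still has 4 valence electrons.
Breaking into a closed-shell core is much more expensive than removing a leftover valence electron — Be has the largest IE_3 here.
Approximate IE_3 values (kJ/mol): Be 14849, O 5300.
Hence IE_3: O < Be.

Be > O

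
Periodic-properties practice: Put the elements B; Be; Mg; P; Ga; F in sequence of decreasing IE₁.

F > P > Be > B > Mg > Ga

Be is in period 2, group 2; B is in period 2, group 13; F is in period 2, group 17; Mg is in period 3, group 2; P is in period 3, group 15; Ga is in period 4, group 13.
First ionization energy rises across a period (greater Z_eff holds electrons more tightly) and falls down a group (valence electrons are farther from the nucleus).
Neither a single period nor a single group — weigh both effects.
Mg > Ga: the two effects oppose for this pair; the down-group effect wins (738 vs 579 kJ/mol).
B > Mg: both effects reinforce here, so B is clearly the higher of the two.
Be > B: this pair runs against the simple trend — see the exception note.
P > Be: period and group pull opposite ways; the across-period shift dominates (1012 vs 900 kJ/mol).
F > P: both effects reinforce here, so F is clearly the higher of the two.
Note the exception: Be has a higher first ionization energy than B, contrary to the simple trend — removing B's lone 2p electron is easier than breaking Be's filled 2s².
Approximate values (kJ/mol): Be 900, B 801, F 1681, Mg 738, P 1012, Ga 579.
So from highest to lowest: F > P > Be > B > Mg > Ga.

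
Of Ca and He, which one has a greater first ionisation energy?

He

He is in period 1, group 18; Ca is in period 4, group 2.
Across a period the outer electron is held more tightly (higher IE₁); down a group it sits in a higher shell, more shielded, and comes off more easily.
These span different periods and groups, so the two trends combine.
He > Ca: both effects reinforce here, so He is clearly the higher of the two.
For reference (kJ/mol): He 2372, Ca 590.
So He has the greater first ionisation energy (He > Ca).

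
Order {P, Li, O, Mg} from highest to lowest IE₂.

Li, O, P, Mg

After 1 electron has been removed, what remains? P⁺ still has 4 valence electrons; Li⁺ is the bare [He] core; O⁺ still has 5 valence electrons; Mg⁺ still has 1 valence electron.
Pulling an electron out of a noble-gas core costs far more than removing a remaining valence electron, so Li sits at the high end of IE_2.
Valence configurations: P⁺ [Ne]3s²3p², O⁺ [He]2s²2p³, Mg⁺ [Ne]3s¹.
Tabulated IE_2 (kJ/mol): P 1907, Li 7298, O 3388, Mg 1451.
Hence IE_2: Mg < P < O < Li.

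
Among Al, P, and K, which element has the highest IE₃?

K

IE_3 is the cost of taking one more electron from the +2 cation: Al²⁺ still has 1 valence electron; P²⁺ still has 3 valence electrons; K²⁺ is already 1 electron into the core.
Breaking into a closed-shell core is much more expensive than removing a leftover valence electron — K has the largest IE_3 here.
Valence configurations: Al²⁺ [Ne]3s¹, P²⁺ [Ne]3s²3p¹.
The numbers (kJ/mol): Al 2745, P 2914, K 4420.
Hence IE_3: Al < P < K.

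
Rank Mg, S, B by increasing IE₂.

After 1 electron has been removed, what remains? Mg⁺ still has 1 valence electron; S⁺ still has 5 valence electrons; B⁺ still has 2 valence electrons.
All are still removing valence electrons, so compare the +1 ions as you would atoms: IE_2 generally rises across a period (higher Z_eff) and falls down a group (larger shell), subject to the usual subshell exceptions.
Valence configurations: Mg⁺ [Ne]3s¹, S⁺ [Ne]3s²3p³, B⁺ [He]2s².
Approximate IE_2 values (kJ/mol): Mg 1451, S 2252, B 2427.
Putting it together, IE_2: Mg < S < B.

Mg, S, B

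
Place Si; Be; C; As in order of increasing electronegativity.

Electronegativity increases across a period and decreases down a group, tracking effective nuclear charge and atomic size.
Here both period and group differ, so the two effects have to be weighed against each other.
Si > Be: the two effects oppose for this pair; the across-period effect wins (1.90 vs 1.57).
As > Si: period and group pull opposite ways; the across-period shift dominates (2.18 vs 1.90).
C > As: the two effects oppose for this pair; the down-group effect wins (2.55 vs 2.18).
For reference (Pauling): Be 1.57, C 2.55, Si 1.90, As 2.18.
So from lowest to highest: Be < Si < As < C.

Be < Si < As < C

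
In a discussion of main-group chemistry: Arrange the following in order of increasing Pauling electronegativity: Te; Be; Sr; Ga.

Sr < Be < Ga < Te

Be is in period 2, group 2; Ga is in period 4, group 13; Sr is in period 5, group 2; Te is in period 5, group 16.
Electronegativity increases across a period and decreases down a group, tracking effective nuclear charge and atomic size.
Neither a single period nor a single group — weigh both effects.
Be > Sr: they share group 2; the group trend gives Be the larger value.
Ga > Be: the two effects oppose for this pair; the across-period effect wins (1.81 vs 1.57).
Te > Ga: period and group pull opposite ways; the across-period shift dominates (2.10 vs 1.81).
Tabulated electronegativity (Pauling): Be 1.57, Ga 1.81, Sr 0.95, Te 2.10.
So from lowest to highest: Sr < Be < Ga < Te.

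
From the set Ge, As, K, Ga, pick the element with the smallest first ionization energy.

K

K is in period 4, group 1; Ga is in period 4, group 13; Ge is in period 4, group 14; As is in period 4, group 15.
Removing the outermost electron gets harder across a period and easier down a group.
All lie in period 4, so first ionization energy increases left to right.
The smallest first ionization energy among these belongs to K.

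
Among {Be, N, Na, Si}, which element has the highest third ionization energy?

Consider each +2 ion: Be²⁺ is the bare [He] core; N²⁺ still has 3 valence electrons; Na²⁺ is already 1 electron into the core; Si²⁺ still has 2 valence electrons.
Pulling an electron out of a noble-gas core costs far more than removing a remaining valence electron, so Na and Be sit at the high end of IE_3.
Valence configurations: N²⁺ [He]2s²2p¹, Si²⁺ [Ne]3s².
The numbers (kJ/mol): Be 14849, N 4578, Na 6910, Si 3232.
Putting it together, IE_3: Si < N < Na < Be.

Be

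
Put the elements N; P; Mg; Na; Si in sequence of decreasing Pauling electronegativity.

N is in period 2, group 15; Na is in period 3, group 1; Mg is in period 3, group 2; Si is in period 3, group 14; P is in period 3, group 15.
EN rises left→right (higher Z_eff, smaller atoms) and falls top→bottom (larger, more shielded atoms).
Neither a single period nor a single group — weigh both effects.
Mg > Na: both are in period 3; the period trend gives Mg the larger value.
Si > Mg: Si lies to the right of Mg in period 3, so the across-period effect alone puts Si higher.
P > Si: P lies to the right of Si in period 3, so the across-period effect alone puts P higher.
N > P: they share group 15; the group trend gives N the larger value.
Tabulated electronegativity (Pauling): N 3.04, Na 0.93, Mg 1.31, Si 1.90, P 2.19.
So from highest to lowest: N > P > Si > Mg > Na.

N, P, Si, Mg, Na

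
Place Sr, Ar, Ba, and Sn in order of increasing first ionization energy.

Ar is in period 3, group 18; Sr is in period 5, group 2; Sn is in period 5, group 14; Ba is in period 6, group 2.
First ionization energy rises across a period (greater Z_eff holds electrons more tightly) and falls down a group (valence electrons are farther from the nucleus).
Neither a single period nor a single group — weigh both effects.
Sr > Ba: Sr sits above Ba in group 2, so the down-group effect alone puts Sr higher.
Sn > Sr: Sn lies to the right of Sr in period 5, so the across-period effect alone puts Sn higher.
Ar > Sn: both effects reinforce here, so Ar is clearly the higher of the two.
Approximate values (kJ/mol): Ar 1521, Sr 550, Sn 709, Ba 503.
So from lowest to highest: Ba < Sr < Sn < Ar.

Ba, Sr, Sn, Ar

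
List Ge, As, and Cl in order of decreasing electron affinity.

Cl > Ge > As

Cl is in period 3, group 17; Ge is in period 4, group 14; As is in period 4, group 15.
Adding an electron releases more energy for atoms nearer the top right (short of the noble gases).
Here both period and group differ, so the two effects have to be weighed against each other.
Ge > As: this pair runs against the simple trend — see the exception note.
Cl > Ge: relative to Ge, both the across-period and down-group shifts push Cl's electron affinity up.
Note the exception: Ge has a higher electron affinity than As, contrary to the simple trend — adding an electron to As's half-filled 4p³ is unfavourable, so Ge (4p²) has the more exothermic EA.
Approximate values (kJ/mol): Cl 349, Ge 119, As 78.
So from highest to lowest: Cl > Ge > As.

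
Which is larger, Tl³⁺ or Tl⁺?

Both ions have Z = 81 protons, but Tl³⁺ has lost more electrons, so its remaining electrons feel a larger effective nuclear charge per electron and are pulled in more tightly.
Higher positive charge → smaller ion, so Tl⁺ > Tl³⁺.

Tl⁺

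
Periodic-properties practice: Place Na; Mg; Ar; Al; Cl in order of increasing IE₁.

Na, Al, Mg, Cl, Ar

Na is in period 3, group 1; Mg is in period 3, group 2; Al is in period 3, group 13; Cl is in period 3, group 17; Ar is in period 3, group 18.
Across a period the outer electron is held more tightly (higher IE₁); down a group it sits in a higher shell, more shielded, and comes off more easily.
All lie in period 3; the across-period trend (first ionization energy increases left to right) applies, with the exception below.
Note the exception: Mg has a higher first ionization energy than Al, contrary to the simple trend — Al's single 3p electron is easier to remove than one from Mg's filled 3s².
Tabulated first ionization energy (kJ/mol): Na 496, Mg 738, Al 578, Cl 1251, Ar 1521.
So from lowest to highest: Na < Al < Mg < Cl < Ar.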